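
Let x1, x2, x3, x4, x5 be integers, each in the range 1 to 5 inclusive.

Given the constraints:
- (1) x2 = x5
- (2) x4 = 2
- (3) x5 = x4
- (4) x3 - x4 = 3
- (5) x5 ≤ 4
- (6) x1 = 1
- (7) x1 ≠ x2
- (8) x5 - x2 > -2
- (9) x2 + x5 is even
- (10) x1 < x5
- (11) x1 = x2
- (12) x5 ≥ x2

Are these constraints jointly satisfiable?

Unsatisfiable

Constraint 6 fixes x1 = 1 and constraint 2 fixes x4 = 2. Constraints 1, 3, and 11 give x1 = x2 = x5 = x4, so x1 = x4. But 1 ≠ 2 — contradiction.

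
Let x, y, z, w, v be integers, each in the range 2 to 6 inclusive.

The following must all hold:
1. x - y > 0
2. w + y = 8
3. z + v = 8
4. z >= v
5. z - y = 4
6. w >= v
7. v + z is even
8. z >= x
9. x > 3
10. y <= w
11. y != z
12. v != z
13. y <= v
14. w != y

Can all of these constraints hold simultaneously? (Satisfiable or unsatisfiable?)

Satisfiable

Try x = 4, y = 2, z = 6, w = 6, v = 2.
Check constraint 1: x - y = 2; constraint 2: w + y = 8. The remaining constraints are straightforward to verify.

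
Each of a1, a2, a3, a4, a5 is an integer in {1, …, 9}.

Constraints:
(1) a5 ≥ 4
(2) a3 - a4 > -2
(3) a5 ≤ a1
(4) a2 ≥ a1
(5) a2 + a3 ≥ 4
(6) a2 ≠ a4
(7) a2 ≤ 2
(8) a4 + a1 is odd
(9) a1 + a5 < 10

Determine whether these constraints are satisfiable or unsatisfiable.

Unsatisfiable

From constraints 1 and 3: a1 ≥ a5 and a5 ≥ 4, so a1 ≥ 4. From constraints 4 and 7: a1 ≤ a2 and a2 ≤ 2, so a1 ≤ 2. But 2 < 4, so no value of a1 works.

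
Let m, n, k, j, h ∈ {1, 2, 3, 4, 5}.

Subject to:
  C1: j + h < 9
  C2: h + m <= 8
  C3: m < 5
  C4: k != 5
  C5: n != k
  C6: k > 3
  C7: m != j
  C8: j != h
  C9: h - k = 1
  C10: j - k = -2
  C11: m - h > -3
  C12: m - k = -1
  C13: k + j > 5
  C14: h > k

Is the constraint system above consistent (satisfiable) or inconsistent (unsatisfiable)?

Satisfiable

The assignment m = 3, n = 3, k = 4, j = 2, h = 5 works:
  constraint 1 holds since j + h = 7.
  constraint 2 holds since h + m = 8.
  constraint 9 holds since h - k = 1.
The rest check out directly.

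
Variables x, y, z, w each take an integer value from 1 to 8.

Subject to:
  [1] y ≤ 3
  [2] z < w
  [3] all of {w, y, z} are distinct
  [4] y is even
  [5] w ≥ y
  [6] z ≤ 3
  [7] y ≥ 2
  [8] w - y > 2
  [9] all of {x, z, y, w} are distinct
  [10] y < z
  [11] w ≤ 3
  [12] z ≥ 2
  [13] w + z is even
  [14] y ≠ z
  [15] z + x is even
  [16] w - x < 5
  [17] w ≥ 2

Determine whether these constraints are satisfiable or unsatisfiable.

Unsatisfiable

Constraints 1, 6, 7, 11, 12, and 17 confine each of w, y, z to the 2 values {2, 3}.
Constraint 3 requires all 3 of them to be distinct, but only 2 values are available — impossible by the pigeonhole principle.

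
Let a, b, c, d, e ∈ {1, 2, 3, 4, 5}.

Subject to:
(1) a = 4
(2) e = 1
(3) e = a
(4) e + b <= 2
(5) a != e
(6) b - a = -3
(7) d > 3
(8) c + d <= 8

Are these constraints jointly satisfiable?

Constraint 2 fixes e = 1 and constraint 1 fixes a = 4, but constraint 3 requires e = a. Since 1 ≠ 4, contradiction.

Unsatisfiable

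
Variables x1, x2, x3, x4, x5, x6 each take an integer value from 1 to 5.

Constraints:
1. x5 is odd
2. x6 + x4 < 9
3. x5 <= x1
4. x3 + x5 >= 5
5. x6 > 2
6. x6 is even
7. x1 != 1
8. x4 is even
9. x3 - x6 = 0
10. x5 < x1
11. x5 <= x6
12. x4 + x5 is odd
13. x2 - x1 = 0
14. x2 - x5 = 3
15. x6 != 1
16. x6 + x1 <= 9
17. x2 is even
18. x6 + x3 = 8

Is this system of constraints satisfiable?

Try x1 = 4, x2 = 4, x3 = 4, x4 = 4, x5 = 1, x6 = 4.
Check constraint 2: x6 + x4 = 8; constraint 4: x3 + x5 = 5. The remaining constraints are straightforward to verify.

Satisfiable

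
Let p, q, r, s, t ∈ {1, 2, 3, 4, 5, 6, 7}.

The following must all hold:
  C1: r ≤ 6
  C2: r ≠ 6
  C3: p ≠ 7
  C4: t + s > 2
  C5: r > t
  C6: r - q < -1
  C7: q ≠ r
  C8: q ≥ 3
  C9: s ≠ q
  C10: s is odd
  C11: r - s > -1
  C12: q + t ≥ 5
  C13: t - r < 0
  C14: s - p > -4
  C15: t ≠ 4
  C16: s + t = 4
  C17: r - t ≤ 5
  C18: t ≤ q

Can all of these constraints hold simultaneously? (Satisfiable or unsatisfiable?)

Setting (p, q, r, s, t) = (4, 7, 4, 3, 1) satisfies everything: constraint 4: t + s = 4; constraint 6: r - q = -3, and the others follow.

Satisfiable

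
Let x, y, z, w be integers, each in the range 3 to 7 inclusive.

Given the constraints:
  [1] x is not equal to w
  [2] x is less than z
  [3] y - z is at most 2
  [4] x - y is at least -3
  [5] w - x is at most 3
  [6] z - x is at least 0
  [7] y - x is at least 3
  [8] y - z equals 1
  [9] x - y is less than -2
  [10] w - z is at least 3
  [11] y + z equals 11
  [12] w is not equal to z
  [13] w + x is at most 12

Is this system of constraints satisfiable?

Unsatisfiable

Constraints 3, 5, 7, and 10 give x − w ≥ -3, w − z ≥ 3, z − y ≥ -2, y − x ≥ 3.
Adding all 4 inequalities: the left sides telescope to 0, and the right sides sum to (-3) + 3 + (-2) + 3 = 1. So 0 ≥ 1, which is false.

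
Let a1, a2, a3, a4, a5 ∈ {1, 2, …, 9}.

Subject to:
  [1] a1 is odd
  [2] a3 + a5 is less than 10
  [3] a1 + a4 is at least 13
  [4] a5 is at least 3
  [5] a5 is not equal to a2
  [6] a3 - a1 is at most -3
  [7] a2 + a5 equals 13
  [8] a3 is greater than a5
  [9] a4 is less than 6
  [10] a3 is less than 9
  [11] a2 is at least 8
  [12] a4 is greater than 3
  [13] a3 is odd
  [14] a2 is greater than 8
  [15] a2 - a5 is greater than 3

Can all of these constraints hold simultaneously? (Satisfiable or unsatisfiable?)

Take a1 = 9, a2 = 9, a3 = 5, a4 = 4, a5 = 4. Then constraint 2: a3 + a5 = 9; constraint 3: a1 + a4 = 13; constraint 6: a3 - a1 = -4, and every other listed constraint is also met.

Satisfiable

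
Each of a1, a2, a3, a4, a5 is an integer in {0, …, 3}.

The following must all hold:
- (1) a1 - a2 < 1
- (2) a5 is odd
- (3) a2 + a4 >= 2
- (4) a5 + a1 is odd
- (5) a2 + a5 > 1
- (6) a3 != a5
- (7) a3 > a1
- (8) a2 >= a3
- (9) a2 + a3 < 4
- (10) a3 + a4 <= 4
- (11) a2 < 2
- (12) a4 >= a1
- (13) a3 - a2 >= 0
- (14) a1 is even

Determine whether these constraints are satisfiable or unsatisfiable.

Satisfiable

The assignment a1 = 0, a2 = 1, a3 = 1, a4 = 2, a5 = 3 works:
  constraint 1 holds since a1 - a2 = -1.
  constraint 3 holds since a2 + a4 = 3.
  constraint 5 holds since a2 + a5 = 4.
The rest check out directly.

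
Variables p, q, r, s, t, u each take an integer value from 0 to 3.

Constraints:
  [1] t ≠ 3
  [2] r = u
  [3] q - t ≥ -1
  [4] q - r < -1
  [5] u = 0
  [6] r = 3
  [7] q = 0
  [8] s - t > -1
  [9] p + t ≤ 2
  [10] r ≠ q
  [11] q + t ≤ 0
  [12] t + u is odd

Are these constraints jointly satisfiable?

Constraint 6 fixes r = 3 and constraint 5 fixes u = 0, but constraint 2 requires r = u. Since 3 ≠ 0, contradiction.

Unsatisfiable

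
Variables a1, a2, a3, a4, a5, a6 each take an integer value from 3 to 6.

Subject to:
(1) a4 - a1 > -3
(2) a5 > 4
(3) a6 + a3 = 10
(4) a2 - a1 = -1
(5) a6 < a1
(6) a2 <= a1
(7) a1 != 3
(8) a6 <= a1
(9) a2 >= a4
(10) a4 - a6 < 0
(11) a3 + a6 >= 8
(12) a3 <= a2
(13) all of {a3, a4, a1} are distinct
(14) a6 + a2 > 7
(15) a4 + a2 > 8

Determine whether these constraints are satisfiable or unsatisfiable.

Try a1 = 6, a2 = 5, a3 = 5, a4 = 4, a5 = 6, a6 = 5.
Check constraint 1: a4 - a1 = -2; constraint 3: a6 + a3 = 10. The remaining constraints are straightforward to verify.

Satisfiable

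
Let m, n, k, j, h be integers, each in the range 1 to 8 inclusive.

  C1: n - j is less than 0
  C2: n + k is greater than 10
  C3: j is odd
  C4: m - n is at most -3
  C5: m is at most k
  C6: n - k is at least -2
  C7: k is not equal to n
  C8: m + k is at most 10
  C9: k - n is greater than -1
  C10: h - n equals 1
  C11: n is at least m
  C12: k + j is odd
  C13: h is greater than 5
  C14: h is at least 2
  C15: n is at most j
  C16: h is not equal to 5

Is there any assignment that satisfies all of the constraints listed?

Try m = 1, n = 5, k = 6, j = 7, h = 6.
Check constraint 1: n - j = -2; constraint 2: n + k = 11; constraint 4: m - n = -4. The remaining constraints are straightforward to verify.

Satisfiable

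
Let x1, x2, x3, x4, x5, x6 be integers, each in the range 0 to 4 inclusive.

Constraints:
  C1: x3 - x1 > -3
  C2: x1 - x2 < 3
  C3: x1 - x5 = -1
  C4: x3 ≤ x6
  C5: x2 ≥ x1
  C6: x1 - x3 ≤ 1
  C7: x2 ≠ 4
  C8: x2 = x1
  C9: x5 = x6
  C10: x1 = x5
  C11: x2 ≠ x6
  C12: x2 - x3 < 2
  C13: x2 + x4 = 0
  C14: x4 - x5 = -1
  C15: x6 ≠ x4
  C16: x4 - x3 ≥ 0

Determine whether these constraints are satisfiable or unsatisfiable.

Unsatisfiable

From constraints 8, 9, and 10, x2 = x1 = x5 = x6, so x2 = x6. But constraint 11 says x2 ≠ x6. Contradiction.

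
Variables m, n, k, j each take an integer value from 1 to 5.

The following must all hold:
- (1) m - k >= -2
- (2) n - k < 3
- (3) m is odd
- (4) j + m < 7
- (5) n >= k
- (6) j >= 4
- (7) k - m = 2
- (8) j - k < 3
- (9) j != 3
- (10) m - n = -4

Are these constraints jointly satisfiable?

Take m = 1, n = 5, k = 3, j = 4. Then constraint 1: m - k = -2; constraint 2: n - k = 2; constraint 4: j + m = 5, and every other listed constraint is also met.

Satisfiable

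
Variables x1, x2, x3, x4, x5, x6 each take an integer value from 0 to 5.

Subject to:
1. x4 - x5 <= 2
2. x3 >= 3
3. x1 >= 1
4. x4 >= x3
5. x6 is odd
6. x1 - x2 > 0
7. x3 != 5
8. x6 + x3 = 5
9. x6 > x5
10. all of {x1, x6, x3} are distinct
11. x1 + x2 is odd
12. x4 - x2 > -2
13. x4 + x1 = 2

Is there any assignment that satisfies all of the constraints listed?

Unsatisfiable

From constraints 2 and 4: x4 ≥ x3 ≥ 3. From constraint 3: x1 ≥ 1. Hence x4 + x1 ≥ 4. But constraint 13 requires x4 + x1 = 2, and 2 < 4. Contradiction.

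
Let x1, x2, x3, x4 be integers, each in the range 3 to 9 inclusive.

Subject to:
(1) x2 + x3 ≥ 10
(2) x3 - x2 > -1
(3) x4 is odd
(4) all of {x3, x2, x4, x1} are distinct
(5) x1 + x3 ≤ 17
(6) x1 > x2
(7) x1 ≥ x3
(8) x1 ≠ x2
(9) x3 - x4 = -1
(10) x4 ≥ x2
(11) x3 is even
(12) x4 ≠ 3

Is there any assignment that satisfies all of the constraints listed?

Satisfiable

Try x1 = 8, x2 = 4, x3 = 6, x4 = 7.
Check constraint 1: x2 + x3 = 10; constraint 2: x3 - x2 = 2; constraint 5: x1 + x3 = 14. The remaining constraints are straightforward to verify.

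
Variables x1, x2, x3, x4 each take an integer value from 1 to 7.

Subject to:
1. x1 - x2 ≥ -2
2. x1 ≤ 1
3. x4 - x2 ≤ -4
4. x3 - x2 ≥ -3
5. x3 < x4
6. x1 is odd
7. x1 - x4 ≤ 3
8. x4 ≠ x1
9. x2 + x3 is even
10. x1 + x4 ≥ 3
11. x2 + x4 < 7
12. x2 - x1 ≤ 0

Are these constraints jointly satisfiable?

Unsatisfiable

Constraints 3, 7, and 12 give x2 − x4 ≥ 4, x4 − x1 ≥ -3, x1 − x2 ≥ 0.
Adding all 3 inequalities: the left sides telescope to 0, and the right sides sum to 4 + (-3) + 0 = 1. So 0 ≥ 1, which is false.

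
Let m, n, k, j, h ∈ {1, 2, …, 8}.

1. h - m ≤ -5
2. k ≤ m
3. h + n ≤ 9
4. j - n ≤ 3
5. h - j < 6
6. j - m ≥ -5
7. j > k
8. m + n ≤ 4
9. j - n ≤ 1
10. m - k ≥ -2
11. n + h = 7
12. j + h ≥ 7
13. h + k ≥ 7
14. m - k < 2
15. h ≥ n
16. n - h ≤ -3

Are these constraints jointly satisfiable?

Constraints 1, 6, 9, and 16 give n − j ≥ -1, j − m ≥ -5, m − h ≥ 5, h − n ≥ 3.
Adding all 4 inequalities: the left sides telescope to 0, and the right sides sum to (-1) + (-5) + 5 + 3 = 2. So 0 ≥ 2, which is false.

Unsatisfiable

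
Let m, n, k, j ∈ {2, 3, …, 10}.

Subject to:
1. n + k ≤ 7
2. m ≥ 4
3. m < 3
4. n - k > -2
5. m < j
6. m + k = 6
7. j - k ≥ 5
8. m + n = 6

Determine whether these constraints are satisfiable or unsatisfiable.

From constraint 2: m ≥ 4. From constraint 3: m ≤ 2. But 2 < 4, so no value of m works.

Unsatisfiable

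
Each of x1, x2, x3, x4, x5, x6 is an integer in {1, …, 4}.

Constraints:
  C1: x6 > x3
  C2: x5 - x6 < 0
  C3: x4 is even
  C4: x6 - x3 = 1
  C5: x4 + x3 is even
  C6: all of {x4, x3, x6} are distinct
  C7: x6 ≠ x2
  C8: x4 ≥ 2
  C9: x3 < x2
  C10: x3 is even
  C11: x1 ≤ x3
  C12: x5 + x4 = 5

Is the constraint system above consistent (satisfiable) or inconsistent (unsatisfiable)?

One satisfying assignment is x1 = 2, x2 = 4, x3 = 2, x4 = 4, x5 = 1, x6 = 3.
For the less obvious constraints — constraint 2: x5 - x6 = -2; constraint 4: x6 - x3 = 1; constraint 12: x5 + x4 = 5 — and the others hold by inspection.

Satisfiable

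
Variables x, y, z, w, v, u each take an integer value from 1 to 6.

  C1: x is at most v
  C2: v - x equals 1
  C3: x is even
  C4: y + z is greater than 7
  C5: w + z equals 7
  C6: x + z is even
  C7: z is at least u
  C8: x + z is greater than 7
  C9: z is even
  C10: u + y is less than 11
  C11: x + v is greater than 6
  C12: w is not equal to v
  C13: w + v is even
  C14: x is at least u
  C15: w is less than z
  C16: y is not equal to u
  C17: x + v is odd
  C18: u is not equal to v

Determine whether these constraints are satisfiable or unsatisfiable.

Satisfiable

The assignment x = 4, y = 5, z = 4, w = 3, v = 5, u = 4 works:
  constraint 2 holds since v - x = 1.
  constraint 4 holds since y + z = 9.
The rest check out directly.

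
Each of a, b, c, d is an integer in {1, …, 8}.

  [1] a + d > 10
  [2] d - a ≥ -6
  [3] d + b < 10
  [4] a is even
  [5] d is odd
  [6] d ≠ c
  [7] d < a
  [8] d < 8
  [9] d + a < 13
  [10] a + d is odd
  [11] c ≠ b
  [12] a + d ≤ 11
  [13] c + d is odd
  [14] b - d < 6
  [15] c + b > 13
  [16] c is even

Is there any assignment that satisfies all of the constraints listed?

Try a = 8, b = 6, c = 8, d = 3.
Check constraint 1: a + d = 11; constraint 2: d - a = -5; constraint 3: d + b = 9. The remaining constraints are straightforward to verify.

Satisfiable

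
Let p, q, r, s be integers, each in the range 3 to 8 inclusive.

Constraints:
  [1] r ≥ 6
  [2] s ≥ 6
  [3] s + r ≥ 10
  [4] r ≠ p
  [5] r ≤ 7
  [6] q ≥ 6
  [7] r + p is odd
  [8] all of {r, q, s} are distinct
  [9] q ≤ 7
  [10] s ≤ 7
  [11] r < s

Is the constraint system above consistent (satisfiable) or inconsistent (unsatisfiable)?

Unsatisfiable

Constraints 1, 2, 5, 6, 9, and 10 confine each of r, q, s to the 2 values {6, 7}.
Constraint 8 requires all 3 of them to be distinct, but only 2 values are available — impossible by the pigeonhole principle.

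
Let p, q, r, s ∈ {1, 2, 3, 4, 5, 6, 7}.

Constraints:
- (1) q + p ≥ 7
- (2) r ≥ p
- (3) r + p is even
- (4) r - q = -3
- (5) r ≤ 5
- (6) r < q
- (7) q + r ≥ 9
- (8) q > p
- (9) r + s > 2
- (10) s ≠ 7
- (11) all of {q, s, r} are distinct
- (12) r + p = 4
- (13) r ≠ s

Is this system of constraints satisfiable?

Setting (p, q, r, s) = (1, 6, 3, 1) satisfies everything: constraint 1: q + p = 7; constraint 4: r - q = -3; constraint 7: q + r = 9, and the others follow.

Satisfiable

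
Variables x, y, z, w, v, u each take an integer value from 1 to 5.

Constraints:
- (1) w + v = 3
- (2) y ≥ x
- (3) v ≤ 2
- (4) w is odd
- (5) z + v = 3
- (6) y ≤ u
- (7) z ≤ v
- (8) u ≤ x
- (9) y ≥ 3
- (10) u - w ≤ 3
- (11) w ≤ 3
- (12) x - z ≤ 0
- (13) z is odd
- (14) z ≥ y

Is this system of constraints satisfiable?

Unsatisfiable

From constraints 9 and 14: z ≥ y and y ≥ 3, so z ≥ 3. From constraints 3 and 7: z ≤ v and v ≤ 2, so z ≤ 2. But 2 < 3, so no value of z works.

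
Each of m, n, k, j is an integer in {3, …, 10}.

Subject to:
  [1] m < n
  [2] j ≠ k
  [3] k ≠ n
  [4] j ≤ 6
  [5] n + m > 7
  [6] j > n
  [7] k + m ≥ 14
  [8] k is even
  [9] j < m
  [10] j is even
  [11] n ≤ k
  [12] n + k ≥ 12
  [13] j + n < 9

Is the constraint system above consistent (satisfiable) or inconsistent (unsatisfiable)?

Constraints 1, 6, and 9 give m < n, n < j, j < m. Chaining: m < n < j < m, which forces m < m — impossible.

Unsatisfiable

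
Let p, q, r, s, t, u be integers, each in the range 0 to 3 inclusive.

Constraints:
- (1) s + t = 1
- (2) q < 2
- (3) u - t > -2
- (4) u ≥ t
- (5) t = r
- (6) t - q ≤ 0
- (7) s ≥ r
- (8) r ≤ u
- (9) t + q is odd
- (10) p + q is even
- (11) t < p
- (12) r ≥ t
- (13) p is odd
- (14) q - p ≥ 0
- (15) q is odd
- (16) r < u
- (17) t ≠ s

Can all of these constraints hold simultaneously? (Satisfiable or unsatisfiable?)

Take p = 1, q = 1, r = 0, s = 1, t = 0, u = 1. Then constraint 1: s + t = 1; constraint 3: u - t = 1; constraint 6: t - q = -1, and every other listed constraint is also met.

Satisfiable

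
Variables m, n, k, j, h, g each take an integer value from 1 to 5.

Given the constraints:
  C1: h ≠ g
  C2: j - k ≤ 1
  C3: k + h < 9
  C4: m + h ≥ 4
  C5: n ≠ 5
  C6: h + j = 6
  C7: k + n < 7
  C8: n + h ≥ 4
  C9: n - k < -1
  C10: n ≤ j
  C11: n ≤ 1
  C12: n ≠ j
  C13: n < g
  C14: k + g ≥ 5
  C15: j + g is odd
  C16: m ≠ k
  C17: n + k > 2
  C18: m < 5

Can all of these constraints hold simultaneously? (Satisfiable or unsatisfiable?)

The assignment m = 4, n = 1, k = 3, j = 3, h = 3, g = 4 works:
  constraint 2 holds since j - k = 0.
  constraint 3 holds since k + h = 6.
  constraint 4 holds since m + h = 7.
The rest check out directly.

Satisfiable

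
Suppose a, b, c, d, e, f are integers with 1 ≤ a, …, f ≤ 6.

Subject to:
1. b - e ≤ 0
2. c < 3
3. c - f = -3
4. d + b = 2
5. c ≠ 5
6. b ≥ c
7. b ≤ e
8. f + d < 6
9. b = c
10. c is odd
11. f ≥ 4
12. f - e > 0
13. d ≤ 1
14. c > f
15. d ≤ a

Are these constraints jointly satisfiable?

Constraints 1, 6, 12, and 14 give b ≤ e, e < f, f < c, c ≤ b. Chaining: b ≤ e < f < c ≤ b, which forces b < b — impossible.

Unsatisfiable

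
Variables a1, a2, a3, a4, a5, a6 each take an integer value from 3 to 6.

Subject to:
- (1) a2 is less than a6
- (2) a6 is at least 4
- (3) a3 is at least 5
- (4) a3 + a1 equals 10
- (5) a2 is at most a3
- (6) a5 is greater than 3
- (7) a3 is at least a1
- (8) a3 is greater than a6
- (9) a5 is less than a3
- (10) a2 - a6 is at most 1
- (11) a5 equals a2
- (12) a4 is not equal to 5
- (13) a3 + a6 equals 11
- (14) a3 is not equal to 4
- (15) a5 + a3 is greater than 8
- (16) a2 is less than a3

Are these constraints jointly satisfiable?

Take a1 = 4, a2 = 4, a3 = 6, a4 = 3, a5 = 4, a6 = 5. Then constraint 4: a3 + a1 = 10; constraint 10: a2 - a6 = -1, and every other listed constraint is also met.

Satisfiable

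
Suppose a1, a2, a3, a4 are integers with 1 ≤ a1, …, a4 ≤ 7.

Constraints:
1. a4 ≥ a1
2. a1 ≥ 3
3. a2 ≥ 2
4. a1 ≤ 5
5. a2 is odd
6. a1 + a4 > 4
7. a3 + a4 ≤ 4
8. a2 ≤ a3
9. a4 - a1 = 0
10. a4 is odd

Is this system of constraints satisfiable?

Unsatisfiable

From constraints 3 and 8: a3 ≥ a2 ≥ 2. From constraints 1 and 2: a4 ≥ a1 ≥ 3. Hence a3 + a4 ≥ 5. But constraint 7 requires a3 + a4 ≤ 4, and 4 < 5. Contradiction.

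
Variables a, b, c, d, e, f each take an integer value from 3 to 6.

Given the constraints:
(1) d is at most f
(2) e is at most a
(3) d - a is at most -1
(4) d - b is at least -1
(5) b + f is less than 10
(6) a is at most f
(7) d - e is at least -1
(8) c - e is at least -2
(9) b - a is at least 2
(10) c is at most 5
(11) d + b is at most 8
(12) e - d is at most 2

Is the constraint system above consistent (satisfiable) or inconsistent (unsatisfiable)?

Constraints 3, 4, and 9 give d − b ≥ -1, b − a ≥ 2, a − d ≥ 1.
Adding all 3 inequalities: the left sides telescope to 0, and the right sides sum to (-1) + 2 + 1 = 2. So 0 ≥ 2, which is false.

Unsatisfiable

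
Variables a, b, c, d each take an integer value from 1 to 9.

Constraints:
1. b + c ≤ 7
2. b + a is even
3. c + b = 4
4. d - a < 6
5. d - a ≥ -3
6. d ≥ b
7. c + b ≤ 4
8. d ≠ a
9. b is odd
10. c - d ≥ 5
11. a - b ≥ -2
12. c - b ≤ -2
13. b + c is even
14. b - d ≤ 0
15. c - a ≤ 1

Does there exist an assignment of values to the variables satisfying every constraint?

Unsatisfiable

Constraints 5, 10, 11, and 12 give b − c ≥ 2, c − d ≥ 5, d − a ≥ -3, a − b ≥ -2.
Adding all 4 inequalities: the left sides telescope to 0, and the right sides sum to 2 + 5 + (-3) + (-2) = 2. So 0 ≥ 2, which is false.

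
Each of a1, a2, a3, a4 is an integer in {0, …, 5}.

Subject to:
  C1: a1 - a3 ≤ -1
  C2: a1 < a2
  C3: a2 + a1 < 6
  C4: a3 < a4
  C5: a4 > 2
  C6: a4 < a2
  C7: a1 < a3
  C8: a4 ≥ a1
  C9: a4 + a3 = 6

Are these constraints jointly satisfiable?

Setting (a1, a2, a3, a4) = (0, 5, 2, 4) satisfies everything: constraint 1: a1 - a3 = -2; constraint 3: a2 + a1 = 5; constraint 9: a4 + a3 = 6, and the others follow.

Satisfiable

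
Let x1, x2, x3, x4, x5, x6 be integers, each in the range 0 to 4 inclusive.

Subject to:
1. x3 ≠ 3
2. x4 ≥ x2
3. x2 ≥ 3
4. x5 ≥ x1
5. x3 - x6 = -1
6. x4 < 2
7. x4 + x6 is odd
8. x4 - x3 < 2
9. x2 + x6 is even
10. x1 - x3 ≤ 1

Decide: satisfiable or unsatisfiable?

From constraints 2 and 3: x4 ≥ x2 and x2 ≥ 3, so x4 ≥ 3. From constraint 6: x4 ≤ 1. But 1 < 3, so no value of x4 works.

Unsatisfiable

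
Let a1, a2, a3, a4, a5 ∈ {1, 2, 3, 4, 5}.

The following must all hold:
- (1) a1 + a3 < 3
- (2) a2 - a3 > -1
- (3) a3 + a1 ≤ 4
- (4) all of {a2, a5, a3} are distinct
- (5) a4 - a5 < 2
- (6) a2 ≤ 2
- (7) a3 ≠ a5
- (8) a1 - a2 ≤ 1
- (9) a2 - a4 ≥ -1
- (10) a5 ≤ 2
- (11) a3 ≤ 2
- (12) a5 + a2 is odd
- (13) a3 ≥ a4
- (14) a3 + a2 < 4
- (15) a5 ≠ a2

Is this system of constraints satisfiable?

Constraints 6, 10, and 11 confine each of a2, a5, a3 to the 2 values {1, 2} (the domain already gives each ≥ 1).
Constraint 4 requires all 3 of them to be distinct, but only 2 values are available — impossible by the pigeonhole principle.

Unsatisfiable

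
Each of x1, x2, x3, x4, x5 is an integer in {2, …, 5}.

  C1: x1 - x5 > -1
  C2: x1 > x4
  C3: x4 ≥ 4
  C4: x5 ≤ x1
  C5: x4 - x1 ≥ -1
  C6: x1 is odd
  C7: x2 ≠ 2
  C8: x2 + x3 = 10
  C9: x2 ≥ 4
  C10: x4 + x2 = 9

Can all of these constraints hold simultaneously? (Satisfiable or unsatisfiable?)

Satisfiable

Try x1 = 5, x2 = 5, x3 = 5, x4 = 4, x5 = 4.
Check constraint 1: x1 - x5 = 1; constraint 5: x4 - x1 = -1; constraint 8: x2 + x3 = 10. The remaining constraints are straightforward to verify.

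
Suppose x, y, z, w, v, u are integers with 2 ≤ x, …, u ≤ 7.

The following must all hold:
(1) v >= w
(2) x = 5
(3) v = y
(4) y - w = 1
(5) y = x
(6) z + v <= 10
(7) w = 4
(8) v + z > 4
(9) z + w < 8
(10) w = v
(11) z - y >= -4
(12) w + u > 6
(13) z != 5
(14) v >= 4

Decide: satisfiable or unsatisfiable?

Constraint 7 fixes w = 4 and constraint 2 fixes x = 5. Constraints 3, 5, and 10 give w = v = y = x, so w = x. But 4 ≠ 5 — contradiction.

Unsatisfiable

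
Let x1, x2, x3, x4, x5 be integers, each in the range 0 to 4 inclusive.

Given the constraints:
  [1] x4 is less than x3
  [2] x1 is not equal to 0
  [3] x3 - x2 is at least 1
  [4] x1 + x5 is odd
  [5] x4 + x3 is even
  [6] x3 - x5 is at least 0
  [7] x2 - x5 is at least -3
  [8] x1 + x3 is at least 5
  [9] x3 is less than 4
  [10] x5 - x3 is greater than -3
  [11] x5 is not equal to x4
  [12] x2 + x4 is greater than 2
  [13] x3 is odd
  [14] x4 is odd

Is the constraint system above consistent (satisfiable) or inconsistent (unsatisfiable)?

Satisfiable

The assignment x1 = 2, x2 = 2, x3 = 3, x4 = 1, x5 = 3 works:
  constraint 3 holds since x3 - x2 = 1.
  constraint 6 holds since x3 - x5 = 0.
The rest check out directly.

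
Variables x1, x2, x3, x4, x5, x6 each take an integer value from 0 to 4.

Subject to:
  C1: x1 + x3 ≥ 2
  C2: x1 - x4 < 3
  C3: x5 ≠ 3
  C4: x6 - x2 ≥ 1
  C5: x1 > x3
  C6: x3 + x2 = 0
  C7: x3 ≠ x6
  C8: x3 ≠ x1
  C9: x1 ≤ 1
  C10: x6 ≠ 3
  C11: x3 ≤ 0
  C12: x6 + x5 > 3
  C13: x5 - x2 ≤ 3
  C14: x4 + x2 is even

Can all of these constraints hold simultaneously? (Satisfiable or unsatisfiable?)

From constraint 9: x1 ≤ 1. From constraint 11: x3 ≤ 0. Hence x1 + x3 ≤ 1. But constraint 1 requires x1 + x3 ≥ 2, and 2 > 1. Contradiction.

Unsatisfiable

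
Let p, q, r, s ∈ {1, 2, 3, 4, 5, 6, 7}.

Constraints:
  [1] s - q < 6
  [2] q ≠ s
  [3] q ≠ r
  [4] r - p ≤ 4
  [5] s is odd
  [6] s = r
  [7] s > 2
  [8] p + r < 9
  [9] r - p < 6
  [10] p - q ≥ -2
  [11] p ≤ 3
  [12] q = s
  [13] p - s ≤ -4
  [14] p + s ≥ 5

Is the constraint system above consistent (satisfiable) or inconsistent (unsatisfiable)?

Unsatisfiable

From constraints 6 and 12, q = s = r, so q = r. But constraint 3 says q ≠ r. Contradiction.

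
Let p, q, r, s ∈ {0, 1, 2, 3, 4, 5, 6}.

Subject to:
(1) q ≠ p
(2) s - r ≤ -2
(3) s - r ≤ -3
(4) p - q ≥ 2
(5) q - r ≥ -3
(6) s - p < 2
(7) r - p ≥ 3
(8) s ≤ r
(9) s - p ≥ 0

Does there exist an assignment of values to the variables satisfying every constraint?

Constraints 3, 4, 5, and 9 give s − p ≥ 0, p − q ≥ 2, q − r ≥ -3, r − s ≥ 3.
Adding all 4 inequalities: the left sides telescope to 0, and the right sides sum to 0 + 2 + (-3) + 3 = 2. So 0 ≥ 2, which is false.

Unsatisfiable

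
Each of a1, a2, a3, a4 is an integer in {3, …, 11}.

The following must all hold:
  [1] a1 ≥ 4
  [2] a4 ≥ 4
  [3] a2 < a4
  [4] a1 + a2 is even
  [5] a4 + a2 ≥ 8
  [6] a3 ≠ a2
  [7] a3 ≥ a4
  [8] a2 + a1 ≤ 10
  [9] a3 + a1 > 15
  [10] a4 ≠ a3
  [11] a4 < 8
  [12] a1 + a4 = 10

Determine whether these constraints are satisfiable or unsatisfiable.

The assignment a1 = 5, a2 = 3, a3 = 11, a4 = 5 works:
  constraint 5 holds since a4 + a2 = 8.
  constraint 8 holds since a2 + a1 = 8.
The rest check out directly.

Satisfiable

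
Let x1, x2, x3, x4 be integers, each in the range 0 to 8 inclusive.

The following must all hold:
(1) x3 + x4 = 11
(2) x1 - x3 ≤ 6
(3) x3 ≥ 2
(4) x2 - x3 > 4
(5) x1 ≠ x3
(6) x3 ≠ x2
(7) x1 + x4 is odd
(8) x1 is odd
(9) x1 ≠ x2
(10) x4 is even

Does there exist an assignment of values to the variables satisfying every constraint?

One satisfying assignment is x1 = 7, x2 = 8, x3 = 3, x4 = 8.
For the less obvious constraints — constraint 1: x3 + x4 = 11; constraint 2: x1 - x3 = 4; constraint 4: x2 - x3 = 5 — and the others hold by inspection.

Satisfiable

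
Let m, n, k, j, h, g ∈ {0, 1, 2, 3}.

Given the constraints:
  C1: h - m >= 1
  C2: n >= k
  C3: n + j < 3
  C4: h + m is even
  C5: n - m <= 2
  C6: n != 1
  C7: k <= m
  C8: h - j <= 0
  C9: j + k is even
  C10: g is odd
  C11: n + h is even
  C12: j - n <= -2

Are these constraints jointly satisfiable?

Constraints 1, 5, 8, and 12 give j − h ≥ 0, h − m ≥ 1, m − n ≥ -2, n − j ≥ 2.
Adding all 4 inequalities: the left sides telescope to 0, and the right sides sum to 0 + 1 + (-2) + 2 = 1. So 0 ≥ 1, which is false.

Unsatisfiable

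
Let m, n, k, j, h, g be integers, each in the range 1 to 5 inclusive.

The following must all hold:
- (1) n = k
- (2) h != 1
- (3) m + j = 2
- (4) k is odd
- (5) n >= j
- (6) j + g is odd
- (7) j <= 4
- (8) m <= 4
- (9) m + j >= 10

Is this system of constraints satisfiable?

Unsatisfiable

From constraint 8: m ≤ 4. From constraint 7: j ≤ 4. Hence m + j ≤ 8. But constraint 9 requires m + j ≥ 10, and 10 > 8. Contradiction.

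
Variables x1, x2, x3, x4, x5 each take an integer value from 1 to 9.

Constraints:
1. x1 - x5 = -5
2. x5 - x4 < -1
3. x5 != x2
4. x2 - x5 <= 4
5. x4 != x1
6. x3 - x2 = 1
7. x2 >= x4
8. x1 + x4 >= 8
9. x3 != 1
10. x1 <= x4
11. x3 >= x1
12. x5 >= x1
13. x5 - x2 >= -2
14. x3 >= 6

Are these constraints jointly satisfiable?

Satisfiable

Try x1 = 1, x2 = 8, x3 = 9, x4 = 8, x5 = 6.
Check constraint 1: x1 - x5 = -5; constraint 2: x5 - x4 = -2. The remaining constraints are straightforward to verify.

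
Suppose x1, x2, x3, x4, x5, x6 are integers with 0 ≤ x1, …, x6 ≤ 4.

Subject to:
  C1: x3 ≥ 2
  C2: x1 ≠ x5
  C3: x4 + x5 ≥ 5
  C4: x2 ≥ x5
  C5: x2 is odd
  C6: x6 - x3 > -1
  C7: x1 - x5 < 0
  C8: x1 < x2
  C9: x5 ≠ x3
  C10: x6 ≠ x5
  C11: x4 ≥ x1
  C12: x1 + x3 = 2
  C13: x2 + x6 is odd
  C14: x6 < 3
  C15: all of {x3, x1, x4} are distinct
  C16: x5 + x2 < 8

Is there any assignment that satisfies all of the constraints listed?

Satisfiable

The assignment x1 = 0, x2 = 3, x3 = 2, x4 = 4, x5 = 3, x6 = 2 works:
  constraint 3 holds since x4 + x5 = 7.
  constraint 6 holds since x6 - x3 = 0.
The rest check out directly.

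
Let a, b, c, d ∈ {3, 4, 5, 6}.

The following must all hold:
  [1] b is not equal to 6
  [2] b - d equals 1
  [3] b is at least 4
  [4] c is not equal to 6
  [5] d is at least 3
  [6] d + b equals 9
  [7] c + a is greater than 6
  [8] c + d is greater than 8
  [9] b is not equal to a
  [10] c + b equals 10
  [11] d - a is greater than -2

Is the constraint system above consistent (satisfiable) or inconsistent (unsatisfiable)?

The assignment a = 3, b = 5, c = 5, d = 4 works:
  constraint 2 holds since b - d = 1.
  constraint 6 holds since d + b = 9.
The rest check out directly.

Satisfiable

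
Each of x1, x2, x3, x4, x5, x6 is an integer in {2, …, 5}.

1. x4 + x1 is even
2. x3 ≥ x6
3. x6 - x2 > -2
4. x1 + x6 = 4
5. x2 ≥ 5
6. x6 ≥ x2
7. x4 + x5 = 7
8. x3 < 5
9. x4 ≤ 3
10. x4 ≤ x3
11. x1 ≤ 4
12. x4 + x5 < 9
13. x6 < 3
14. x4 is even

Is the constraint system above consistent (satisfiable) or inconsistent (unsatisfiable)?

Unsatisfiable

From constraints 5 and 6: x6 ≥ x2 and x2 ≥ 5, so x6 ≥ 5. From constraint 13: x6 ≤ 2. But 2 < 5, so no value of x6 works.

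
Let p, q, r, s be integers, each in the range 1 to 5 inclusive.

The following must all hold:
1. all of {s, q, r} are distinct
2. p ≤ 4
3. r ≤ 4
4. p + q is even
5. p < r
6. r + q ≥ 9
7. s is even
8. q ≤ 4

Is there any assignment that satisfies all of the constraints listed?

From constraint 3: r ≤ 4. From constraint 8: q ≤ 4. Hence r + q ≤ 8. But constraint 6 requires r + q ≥ 9, and 9 > 8. Contradiction.

Unsatisfiable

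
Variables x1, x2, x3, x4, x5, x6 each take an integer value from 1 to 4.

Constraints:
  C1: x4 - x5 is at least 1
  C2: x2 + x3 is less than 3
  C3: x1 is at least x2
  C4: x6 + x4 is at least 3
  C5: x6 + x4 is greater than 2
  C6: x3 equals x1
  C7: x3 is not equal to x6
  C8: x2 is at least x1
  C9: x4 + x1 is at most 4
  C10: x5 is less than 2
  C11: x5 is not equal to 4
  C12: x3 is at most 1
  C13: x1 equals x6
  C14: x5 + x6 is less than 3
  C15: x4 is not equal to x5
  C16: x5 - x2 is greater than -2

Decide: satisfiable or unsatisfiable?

From constraints 6 and 13, x3 = x1 = x6, so x3 = x6. But constraint 7 says x3 ≠ x6. Contradiction.

Unsatisfiable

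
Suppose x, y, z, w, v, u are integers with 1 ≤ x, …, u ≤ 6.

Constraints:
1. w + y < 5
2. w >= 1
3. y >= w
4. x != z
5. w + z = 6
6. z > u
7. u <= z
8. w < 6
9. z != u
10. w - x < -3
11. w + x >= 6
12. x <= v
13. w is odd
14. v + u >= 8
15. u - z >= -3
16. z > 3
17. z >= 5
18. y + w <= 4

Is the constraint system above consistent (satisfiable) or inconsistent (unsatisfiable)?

Try x = 6, y = 2, z = 5, w = 1, v = 6, u = 2.
Check constraint 1: w + y = 3; constraint 5: w + z = 6; constraint 10: w - x = -5. The remaining constraints are straightforward to verify.

Satisfiable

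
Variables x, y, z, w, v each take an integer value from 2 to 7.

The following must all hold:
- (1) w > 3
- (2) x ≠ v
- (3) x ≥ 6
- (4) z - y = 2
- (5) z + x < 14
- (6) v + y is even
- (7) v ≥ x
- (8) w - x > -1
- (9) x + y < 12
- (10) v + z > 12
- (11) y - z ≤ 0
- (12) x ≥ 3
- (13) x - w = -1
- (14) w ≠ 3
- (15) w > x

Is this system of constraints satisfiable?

Take x = 6, y = 5, z = 7, w = 7, v = 7. Then constraint 4: z - y = 2; constraint 5: z + x = 13, and every other listed constraint is also met.

Satisfiable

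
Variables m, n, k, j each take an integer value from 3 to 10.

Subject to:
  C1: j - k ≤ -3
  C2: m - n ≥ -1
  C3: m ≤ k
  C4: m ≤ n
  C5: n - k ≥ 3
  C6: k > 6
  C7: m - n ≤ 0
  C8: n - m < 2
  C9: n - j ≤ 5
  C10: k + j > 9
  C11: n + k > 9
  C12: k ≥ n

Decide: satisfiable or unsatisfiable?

Constraints 1, 5, and 9 give j − n ≥ -5, n − k ≥ 3, k − j ≥ 3.
Adding all 3 inequalities: the left sides telescope to 0, and the right sides sum to (-5) + 3 + 3 = 1. So 0 ≥ 1, which is false.

Unsatisfiable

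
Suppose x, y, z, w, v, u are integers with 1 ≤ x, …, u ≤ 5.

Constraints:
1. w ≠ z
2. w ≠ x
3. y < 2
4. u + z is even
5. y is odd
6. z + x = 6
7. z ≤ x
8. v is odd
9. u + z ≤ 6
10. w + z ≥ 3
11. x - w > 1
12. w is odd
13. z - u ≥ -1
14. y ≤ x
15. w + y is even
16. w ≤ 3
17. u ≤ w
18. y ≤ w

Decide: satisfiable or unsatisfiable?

Satisfiable

The assignment x = 3, y = 1, z = 3, w = 1, v = 1, u = 1 works:
  constraint 6 holds since z + x = 6.
  constraint 9 holds since u + z = 4.
The rest check out directly.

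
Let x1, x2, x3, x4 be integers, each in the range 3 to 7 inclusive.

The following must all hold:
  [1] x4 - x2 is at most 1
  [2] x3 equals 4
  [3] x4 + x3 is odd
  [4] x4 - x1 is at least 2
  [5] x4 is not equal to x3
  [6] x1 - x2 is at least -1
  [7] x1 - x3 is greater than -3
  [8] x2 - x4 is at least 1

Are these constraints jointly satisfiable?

Constraints 4, 6, and 8 give x1 − x2 ≥ -1, x2 − x4 ≥ 1, x4 − x1 ≥ 2.
Adding all 3 inequalities: the left sides telescope to 0, and the right sides sum to (-1) + 1 + 2 = 2. So 0 ≥ 2, which is false.

Unsatisfiable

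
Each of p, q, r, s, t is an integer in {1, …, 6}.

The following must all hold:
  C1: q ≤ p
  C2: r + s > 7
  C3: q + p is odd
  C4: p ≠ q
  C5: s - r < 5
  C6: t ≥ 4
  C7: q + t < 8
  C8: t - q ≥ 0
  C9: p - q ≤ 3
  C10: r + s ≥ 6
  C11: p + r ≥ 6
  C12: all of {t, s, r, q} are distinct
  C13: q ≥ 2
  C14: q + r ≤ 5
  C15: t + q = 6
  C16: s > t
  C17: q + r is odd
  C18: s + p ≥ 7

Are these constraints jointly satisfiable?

One satisfying assignment is p = 3, q = 2, r = 3, s = 5, t = 4.
For the less obvious constraints — constraint 2: r + s = 8; constraint 5: s - r = 2 — and the others hold by inspection.

Satisfiable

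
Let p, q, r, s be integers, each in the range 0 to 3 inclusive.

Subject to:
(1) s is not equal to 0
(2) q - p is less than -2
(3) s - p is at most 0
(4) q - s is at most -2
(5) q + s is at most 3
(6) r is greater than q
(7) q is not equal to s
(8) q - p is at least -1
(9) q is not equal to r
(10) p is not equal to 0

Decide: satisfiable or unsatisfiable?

Unsatisfiable

Constraints 3, 4, and 8 give q − p ≥ -1, p − s ≥ 0, s − q ≥ 2.
Adding all 3 inequalities: the left sides telescope to 0, and the right sides sum to (-1) + 0 + 2 = 1. So 0 ≥ 1, which is false.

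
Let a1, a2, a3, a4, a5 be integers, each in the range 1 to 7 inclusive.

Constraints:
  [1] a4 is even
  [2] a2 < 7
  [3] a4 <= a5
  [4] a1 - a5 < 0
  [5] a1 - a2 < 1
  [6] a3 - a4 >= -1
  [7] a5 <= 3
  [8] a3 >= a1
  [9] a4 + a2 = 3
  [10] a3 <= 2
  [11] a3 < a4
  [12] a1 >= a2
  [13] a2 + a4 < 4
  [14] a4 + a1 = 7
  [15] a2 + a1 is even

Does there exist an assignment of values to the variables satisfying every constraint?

Unsatisfiable

From constraints 3 and 7: a4 ≤ a5 ≤ 3. From constraints 8 and 10: a1 ≤ a3 ≤ 2. Hence a4 + a1 ≤ 5. But constraint 14 requires a4 + a1 = 7, and 7 > 5. Contradiction.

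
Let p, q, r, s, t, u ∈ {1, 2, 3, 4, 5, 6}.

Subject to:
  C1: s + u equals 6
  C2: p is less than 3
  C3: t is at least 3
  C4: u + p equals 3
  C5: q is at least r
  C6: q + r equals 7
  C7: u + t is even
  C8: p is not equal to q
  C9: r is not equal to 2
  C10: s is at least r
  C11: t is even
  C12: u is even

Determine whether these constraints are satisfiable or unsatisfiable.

Try p = 1, q = 6, r = 1, s = 4, t = 4, u = 2.
Check constraint 1: s + u = 6; constraint 4: u + p = 3. The remaining constraints are straightforward to verify.

Satisfiable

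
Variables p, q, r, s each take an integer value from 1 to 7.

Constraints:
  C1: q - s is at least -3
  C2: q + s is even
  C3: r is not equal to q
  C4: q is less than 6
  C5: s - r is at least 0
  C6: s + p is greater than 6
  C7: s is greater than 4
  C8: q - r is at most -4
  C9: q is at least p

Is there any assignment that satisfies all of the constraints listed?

Unsatisfiable

Constraints 1, 5, and 8 give r − q ≥ 4, q − s ≥ -3, s − r ≥ 0.
Adding all 3 inequalities: the left sides telescope to 0, and the right sides sum to 4 + (-3) + 0 = 1. So 0 ≥ 1, which is false.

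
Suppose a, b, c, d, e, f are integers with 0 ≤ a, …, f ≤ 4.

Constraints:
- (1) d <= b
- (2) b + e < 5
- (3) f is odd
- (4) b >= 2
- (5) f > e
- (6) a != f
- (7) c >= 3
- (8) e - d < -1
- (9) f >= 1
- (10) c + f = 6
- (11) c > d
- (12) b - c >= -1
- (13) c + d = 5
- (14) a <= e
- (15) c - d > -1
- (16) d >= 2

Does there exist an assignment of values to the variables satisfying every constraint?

Satisfiable

Setting (a, b, c, d, e, f) = (0, 4, 3, 2, 0, 3) satisfies everything: constraint 2: b + e = 4; constraint 8: e - d = -2; constraint 10: c + f = 6, and the others follow.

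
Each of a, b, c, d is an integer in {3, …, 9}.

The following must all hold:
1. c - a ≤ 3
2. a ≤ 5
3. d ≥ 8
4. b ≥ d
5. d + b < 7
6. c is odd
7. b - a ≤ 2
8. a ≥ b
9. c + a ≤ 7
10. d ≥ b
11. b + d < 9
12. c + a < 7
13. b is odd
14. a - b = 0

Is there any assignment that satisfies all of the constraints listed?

From constraints 3 and 4: b ≥ d and d ≥ 8, so b ≥ 8. From constraints 2 and 8: b ≤ a and a ≤ 5, so b ≤ 5. But 5 < 8, so no value of b works.

Unsatisfiable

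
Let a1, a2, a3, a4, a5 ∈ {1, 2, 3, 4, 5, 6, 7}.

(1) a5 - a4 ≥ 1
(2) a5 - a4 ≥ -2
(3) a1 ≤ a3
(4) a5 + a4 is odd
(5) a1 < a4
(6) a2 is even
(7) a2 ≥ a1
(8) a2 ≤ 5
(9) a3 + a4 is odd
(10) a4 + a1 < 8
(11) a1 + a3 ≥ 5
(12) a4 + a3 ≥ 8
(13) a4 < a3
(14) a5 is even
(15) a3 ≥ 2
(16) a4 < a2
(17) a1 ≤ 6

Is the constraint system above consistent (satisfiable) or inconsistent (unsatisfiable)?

One satisfying assignment is a1 = 2, a2 = 4, a3 = 6, a4 = 3, a5 = 4.
For the less obvious constraints — constraint 1: a5 - a4 = 1; constraint 2: a5 - a4 = 1; constraint 10: a4 + a1 = 5 — and the others hold by inspection.

Satisfiable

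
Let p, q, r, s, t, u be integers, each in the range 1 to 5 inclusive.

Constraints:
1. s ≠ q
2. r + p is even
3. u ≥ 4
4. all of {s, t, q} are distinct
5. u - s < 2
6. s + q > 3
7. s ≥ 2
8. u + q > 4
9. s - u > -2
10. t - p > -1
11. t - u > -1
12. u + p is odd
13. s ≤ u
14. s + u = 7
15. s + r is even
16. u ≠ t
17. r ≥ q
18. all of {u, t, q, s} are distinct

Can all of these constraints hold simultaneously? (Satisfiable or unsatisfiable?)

One satisfying assignment is p = 3, q = 1, r = 3, s = 3, t = 5, u = 4.
For the less obvious constraints — constraint 5: u - s = 1; constraint 6: s + q = 4; constraint 8: u + q = 5 — and the others hold by inspection.

Satisfiable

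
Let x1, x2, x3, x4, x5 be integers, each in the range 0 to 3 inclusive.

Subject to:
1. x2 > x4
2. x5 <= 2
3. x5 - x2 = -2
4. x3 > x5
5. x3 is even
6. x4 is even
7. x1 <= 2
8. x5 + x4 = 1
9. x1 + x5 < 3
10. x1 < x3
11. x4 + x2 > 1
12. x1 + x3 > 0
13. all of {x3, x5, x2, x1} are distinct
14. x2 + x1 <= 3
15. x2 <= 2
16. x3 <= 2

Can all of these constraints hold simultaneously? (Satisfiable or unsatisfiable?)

Unsatisfiable

Constraints 2, 7, 15, and 16 confine each of x3, x5, x2, x1 to the 3 values {0, …, 2} (the domain already gives each ≥ 0).
Constraint 13 requires all 4 of them to be distinct, but only 3 values are available — impossible by the pigeonhole principle.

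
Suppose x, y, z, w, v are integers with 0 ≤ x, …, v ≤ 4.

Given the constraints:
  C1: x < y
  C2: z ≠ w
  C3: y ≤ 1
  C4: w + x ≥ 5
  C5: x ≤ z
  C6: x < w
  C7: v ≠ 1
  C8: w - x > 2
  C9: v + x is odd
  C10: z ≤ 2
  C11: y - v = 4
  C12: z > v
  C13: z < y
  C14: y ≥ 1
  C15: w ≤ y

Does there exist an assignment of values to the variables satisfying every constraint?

Unsatisfiable

From constraints 3 and 15: w ≤ y ≤ 1. From constraints 5 and 10: x ≤ z ≤ 2. Hence w + x ≤ 3. But constraint 4 requires w + x ≥ 5, and 5 > 3. Contradiction.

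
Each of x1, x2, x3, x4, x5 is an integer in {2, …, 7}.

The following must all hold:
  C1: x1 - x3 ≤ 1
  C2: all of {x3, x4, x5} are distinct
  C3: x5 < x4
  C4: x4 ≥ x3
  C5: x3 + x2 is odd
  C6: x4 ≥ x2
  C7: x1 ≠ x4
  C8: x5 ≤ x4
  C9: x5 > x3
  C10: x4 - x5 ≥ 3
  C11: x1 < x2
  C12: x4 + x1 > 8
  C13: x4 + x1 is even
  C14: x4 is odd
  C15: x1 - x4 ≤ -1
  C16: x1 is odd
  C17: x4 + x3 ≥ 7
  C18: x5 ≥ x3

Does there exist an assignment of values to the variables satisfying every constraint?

Take x1 = 3, x2 = 7, x3 = 2, x4 = 7, x5 = 3. Then constraint 1: x1 - x3 = 1; constraint 10: x4 - x5 = 4; constraint 12: x4 + x1 = 10, and every other listed constraint is also met.

Satisfiable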